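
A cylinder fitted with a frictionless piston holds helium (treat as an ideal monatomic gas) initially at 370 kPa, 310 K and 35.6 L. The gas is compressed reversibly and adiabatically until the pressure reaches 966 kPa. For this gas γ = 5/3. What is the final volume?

20.0 L

Adiabatic: T₂/T₁ = (P₂/P₁)^((γ−1)/γ) ⇒ T₂ = 310×(2.61)^0.400 = 455 K; V₂ = 20.0 L.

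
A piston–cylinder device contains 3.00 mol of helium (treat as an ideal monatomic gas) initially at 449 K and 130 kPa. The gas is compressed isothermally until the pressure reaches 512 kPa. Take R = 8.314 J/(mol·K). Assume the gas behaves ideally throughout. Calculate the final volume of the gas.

V₁ = nRT₁/P₁ = 3.00×8.314×449/130 = 86.1 L.
Isothermal: T stays 449 K; PV = const ⇒ V₂ = 21.9 L, P₂ = 512 kPa.

21.9 L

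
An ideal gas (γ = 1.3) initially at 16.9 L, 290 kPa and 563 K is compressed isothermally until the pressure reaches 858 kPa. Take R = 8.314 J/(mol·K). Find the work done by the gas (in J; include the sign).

-5320 J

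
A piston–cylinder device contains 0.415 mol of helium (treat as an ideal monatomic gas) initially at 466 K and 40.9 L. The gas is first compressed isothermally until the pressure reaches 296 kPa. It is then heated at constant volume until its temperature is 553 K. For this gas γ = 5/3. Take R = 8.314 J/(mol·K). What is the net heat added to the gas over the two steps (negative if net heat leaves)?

-2800 J

P₁ = nRT₁/V₁ = 0.415×8.314×466/40.9 = 39.3 kPa.
Step 1 — Isothermal: T stays 466 K; PV = const ⇒ V₂ = 5.43 L, P₂ = 296 kPa.
ΔU = 0 (ideal gas, T constant).
W = nRT ln(V₂/V₁) = 0.415×8.314×466×ln(0.133) = -3250 J.
Q = ΔU + W = -3250 J.
State after step 1: P = 296 kPa, V = 5.43 L, T = 466 K.
Step 2 — Isochoric: V stays 5.43 L; P/T = const ⇒ T₂ = 553 K, P₂ = 351 kPa.
W = 0 (no volume change).
ΔU = nCvΔT = 0.415×12.5×(553−466) = 450 J.
Q = ΔU = 450 J.
Net over both steps: W = -3250 J, Q = -2800 J, ΔU = 450 J.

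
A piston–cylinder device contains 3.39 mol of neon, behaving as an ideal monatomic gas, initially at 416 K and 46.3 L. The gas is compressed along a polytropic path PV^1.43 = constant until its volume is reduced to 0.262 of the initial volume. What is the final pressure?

1720 kPa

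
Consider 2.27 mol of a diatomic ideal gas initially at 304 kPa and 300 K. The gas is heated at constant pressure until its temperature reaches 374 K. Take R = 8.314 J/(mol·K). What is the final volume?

23.2 L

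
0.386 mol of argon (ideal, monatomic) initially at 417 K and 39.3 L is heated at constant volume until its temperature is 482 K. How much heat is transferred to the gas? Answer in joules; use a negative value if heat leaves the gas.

P₁ = nRT₁/V₁ = 0.386×8.314×417/39.3 = 34.1 kPa.
Isochoric: V stays 39.3 L; P/T = const ⇒ T₂ = 482 K, P₂ = 39.4 kPa.
W = 0 (no volume change).
ΔU = nCvΔT = 0.386×12.5×(482−417) = 313 J.
Q = ΔU = 313 J.

313 J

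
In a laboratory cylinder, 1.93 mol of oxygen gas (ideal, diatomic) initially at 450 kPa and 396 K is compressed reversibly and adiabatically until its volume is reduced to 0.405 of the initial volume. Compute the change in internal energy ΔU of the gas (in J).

6920 J

V₁ = nRT₁/P₁ = 1.93×8.314×396/450 = 14.1 L.
Adiabatic: TV^(γ−1) = const ⇒ T₂ = 396×(2.47)^0.400 = 568 K; PV^γ = const ⇒ P₂ = 1600 kPa.
For an ideal gas ΔU = nCvΔT with Cv = (5/2)R = 20.8 J/(mol·K).
ΔU = 1.93×20.8×(568−396) = 6920 J.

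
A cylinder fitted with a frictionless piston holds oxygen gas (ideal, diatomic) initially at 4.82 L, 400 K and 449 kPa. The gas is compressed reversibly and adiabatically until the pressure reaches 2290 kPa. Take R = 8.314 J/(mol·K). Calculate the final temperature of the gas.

637 K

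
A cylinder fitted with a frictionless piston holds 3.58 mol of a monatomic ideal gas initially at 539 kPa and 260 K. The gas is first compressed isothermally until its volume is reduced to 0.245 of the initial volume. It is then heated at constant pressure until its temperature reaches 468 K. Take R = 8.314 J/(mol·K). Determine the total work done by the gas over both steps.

V₁ = nRT₁/P₁ = 3.58×8.314×260/539 = 14.4 L.
Step 1 — Isothermal: T stays 260 K; PV = const ⇒ V₂ = 3.52 L, P₂ = 2200 kPa.
ΔU = 0 (ideal gas, T constant).
W = nRT ln(V₂/V₁) = 3.58×8.314×260×ln(0.245) = -10900 J.
Q = ΔU + W = -10900 J.
State after step 1: P = 2200 kPa, V = 3.52 L, T = 260 K.
Step 2 — Isobaric: P stays 2200 kPa; V/T = const ⇒ T₂ = 468 K, V₂ = 6.33 L.
W = PΔV = 2200×(6.33−3.52) kPa·L = 6190 J.
ΔU = nCvΔT = 3.58×12.5×(468−260) = 9290 J.
Q = ΔU + W = nCpΔT = 15500 J.
Net over both steps: W = -4690 J, Q = 4590 J, ΔU = 9290 J.

-4690 J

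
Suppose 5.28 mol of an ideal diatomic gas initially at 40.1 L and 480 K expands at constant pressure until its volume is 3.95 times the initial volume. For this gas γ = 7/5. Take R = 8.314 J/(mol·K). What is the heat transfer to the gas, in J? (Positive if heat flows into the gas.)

P₁ = nRT₁/V₁ = 5.28×8.314×480/40.1 = 525 kPa.
Isobaric: P stays 525 kPa; V/T = const ⇒ T₂ = 1900 K, V₂ = 158 L.
W = PΔV = 525×(158−40.1) kPa·L = 62200 J.
ΔU = nCvΔT = 5.28×20.8×(1900−480) = 155000 J.
Q = ΔU + W = nCpΔT = 218000 J.

218000 J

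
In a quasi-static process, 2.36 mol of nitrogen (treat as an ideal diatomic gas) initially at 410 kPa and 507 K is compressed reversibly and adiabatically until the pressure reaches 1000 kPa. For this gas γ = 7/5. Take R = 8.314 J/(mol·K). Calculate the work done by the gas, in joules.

-7220 J

V₁ = nRT₁/P₁ = 2.36×8.314×507/410 = 24.3 L.
Adiabatic: T₂/T₁ = (P₂/P₁)^((γ−1)/γ) ⇒ T₂ = 507×(2.44)^0.286 = 654 K; V₂ = 12.8 L.
ΔU = nCvΔT = 2.36×20.8×(654−507) = 7220 J.
Q = 0 for an adiabatic process, so W = −ΔU = -7220 J.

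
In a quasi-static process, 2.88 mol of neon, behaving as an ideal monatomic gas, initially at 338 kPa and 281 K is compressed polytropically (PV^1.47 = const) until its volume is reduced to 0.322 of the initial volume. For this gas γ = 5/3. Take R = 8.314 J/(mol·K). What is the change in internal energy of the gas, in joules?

V₁ = nRT₁/P₁ = 2.88×8.314×281/338 = 19.9 L.
Polytropic n=1.47: T₂ = T₁(V₁/V₂)^(n−1) = 281×(3.11)^0.47 = 479 K; P₂ = P₁(V₁/V₂)^n = 1790 kPa.
For an ideal gas ΔU = nCvΔT with Cv = (3/2)R = 12.5 J/(mol·K).
ΔU = 2.88×12.5×(479−281) = 7100 J.

7100 J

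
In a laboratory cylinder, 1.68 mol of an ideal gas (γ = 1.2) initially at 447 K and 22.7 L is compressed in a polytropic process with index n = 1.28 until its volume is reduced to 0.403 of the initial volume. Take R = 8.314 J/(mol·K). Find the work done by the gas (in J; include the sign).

-6460 J

P₁ = nRT₁/V₁ = 1.68×8.314×447/22.7 = 275 kPa.
Polytropic n=1.28: T₂ = T₁(V₁/V₂)^(n−1) = 447×(2.48)^0.28 = 577 K; P₂ = P₁(V₁/V₂)^n = 880 kPa.
W = (P₁V₁−P₂V₂)/(n−1) = (275×22.7−880×9.15)/0.28 = -6460 J.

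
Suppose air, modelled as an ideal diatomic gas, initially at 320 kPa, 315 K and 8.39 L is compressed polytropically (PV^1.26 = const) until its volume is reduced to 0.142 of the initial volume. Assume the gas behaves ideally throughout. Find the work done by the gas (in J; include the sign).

n = P₁V₁/(RT₁) = 320×8.39/(8.314×315) = 1.03 mol.
Polytropic n=1.26: T₂ = T₁(V₁/V₂)^(n−1) = 315×(7.04)^0.26 = 523 K; P₂ = P₁(V₁/V₂)^n = 3740 kPa.
W = (P₁V₁−P₂V₂)/(n−1) = (320×8.39−3740×1.19)/0.26 = -6830 J.

-6830 J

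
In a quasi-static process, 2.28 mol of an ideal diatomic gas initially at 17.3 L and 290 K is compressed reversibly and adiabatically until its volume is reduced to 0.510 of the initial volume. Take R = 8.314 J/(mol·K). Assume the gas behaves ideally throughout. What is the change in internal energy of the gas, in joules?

4250 J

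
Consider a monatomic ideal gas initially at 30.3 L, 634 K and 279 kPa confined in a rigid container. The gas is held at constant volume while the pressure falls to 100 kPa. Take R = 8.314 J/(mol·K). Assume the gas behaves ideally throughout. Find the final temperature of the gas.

227 K

Isochoric: V stays 30.3 L; P/T = const ⇒ T₂ = 227 K, P₂ = 100 kPa.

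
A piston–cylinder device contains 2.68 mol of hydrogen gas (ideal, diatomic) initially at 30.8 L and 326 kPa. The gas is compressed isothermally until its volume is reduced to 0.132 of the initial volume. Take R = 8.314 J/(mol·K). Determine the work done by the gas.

T₁ = P₁V₁/(nR) = 326×30.8/(2.68×8.314) = 451 K.
Isothermal: T stays 451 K; PV = const ⇒ V₂ = 4.07 L, P₂ = 2470 kPa.
W = nRT ln(V₂/V₁) = 2.68×8.314×451×ln(0.132) = -20300 J.

-20300 J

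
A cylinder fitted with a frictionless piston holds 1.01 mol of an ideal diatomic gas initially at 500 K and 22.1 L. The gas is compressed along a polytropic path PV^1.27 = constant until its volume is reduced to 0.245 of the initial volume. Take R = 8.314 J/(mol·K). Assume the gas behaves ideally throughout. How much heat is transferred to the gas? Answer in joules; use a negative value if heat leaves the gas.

-2330 J

P₁ = nRT₁/V₁ = 1.01×8.314×500/22.1 = 190 kPa.
Polytropic n=1.27: T₂ = T₁(V₁/V₂)^(n−1) = 500×(4.08)^0.27 = 731 K; P₂ = P₁(V₁/V₂)^n = 1130 kPa.
W = (P₁V₁−P₂V₂)/(n−1) = (190×22.1−1130×5.41)/0.27 = -7180 J.
ΔU = nCvΔT = 1.01×20.8×(731−500) = 4850 J.
Q = ΔU + W = -2330 J.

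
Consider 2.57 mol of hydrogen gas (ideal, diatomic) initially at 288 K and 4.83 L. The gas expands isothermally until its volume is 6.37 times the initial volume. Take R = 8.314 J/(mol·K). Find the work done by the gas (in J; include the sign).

11400 J

P₁ = nRT₁/V₁ = 2.57×8.314×288/4.83 = 1270 kPa.
Isothermal: T stays 288 K; PV = const ⇒ V₂ = 30.8 L, P₂ = 200 kPa.
W = nRT ln(V₂/V₁) = 2.57×8.314×288×ln(6.37) = 11400 J.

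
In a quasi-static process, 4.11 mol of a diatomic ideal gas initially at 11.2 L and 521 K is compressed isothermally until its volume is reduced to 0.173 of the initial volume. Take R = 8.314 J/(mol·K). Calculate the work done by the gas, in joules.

P₁ = nRT₁/V₁ = 4.11×8.314×521/11.2 = 1590 kPa.
Isothermal: T stays 521 K; PV = const ⇒ V₂ = 1.94 L, P₂ = 9190 kPa.
W = nRT ln(V₂/V₁) = 4.11×8.314×521×ln(0.173) = -31200 J.

-31200 J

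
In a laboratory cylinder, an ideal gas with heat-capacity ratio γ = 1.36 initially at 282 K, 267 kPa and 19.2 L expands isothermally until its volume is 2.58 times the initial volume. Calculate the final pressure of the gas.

Isothermal: T stays 282 K; PV = const ⇒ V₂ = 49.5 L, P₂ = 103 kPa.

103 kPa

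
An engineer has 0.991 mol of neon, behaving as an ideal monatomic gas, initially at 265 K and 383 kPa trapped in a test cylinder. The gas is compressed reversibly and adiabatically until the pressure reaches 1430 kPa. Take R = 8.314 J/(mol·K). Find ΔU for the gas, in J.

V₁ = nRT₁/P₁ = 0.991×8.314×265/383 = 5.70 L.
Adiabatic: T₂/T₁ = (P₂/P₁)^((γ−1)/γ) ⇒ T₂ = 265×(3.73)^0.400 = 449 K; V₂ = 2.59 L.
For an ideal gas ΔU = nCvΔT with Cv = (3/2)R = 12.5 J/(mol·K).
ΔU = 0.991×12.5×(449−265) = 2270 J.

2270 J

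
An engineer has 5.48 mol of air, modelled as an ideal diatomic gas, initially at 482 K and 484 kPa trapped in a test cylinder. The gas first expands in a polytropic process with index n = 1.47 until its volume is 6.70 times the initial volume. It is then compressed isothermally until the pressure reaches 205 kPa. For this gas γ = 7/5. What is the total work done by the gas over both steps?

10200 J

V₁ = nRT₁/P₁ = 5.48×8.314×482/484 = 45.4 L.
Step 1 — Polytropic n=1.47: T₂ = T₁(V₁/V₂)^(n−1) = 482×(0.149)^0.47 = 197 K; P₂ = P₁(V₁/V₂)^n = 29.5 kPa.
W = (P₁V₁−P₂V₂)/(n−1) = (484×45.4−29.5×304)/0.47 = 27600 J.
ΔU = nCvΔT = 5.48×20.8×(197−482) = -32400 J.
Q = ΔU + W = -4830 J.
State after step 1: P = 29.5 kPa, V = 304 L, T = 197 K.
Step 2 — Isothermal: T stays 197 K; PV = const ⇒ V₂ = 43.8 L, P₂ = 205 kPa.
ΔU = 0 (ideal gas, T constant).
W = nRT ln(V₂/V₁) = 5.48×8.314×197×ln(0.144) = -17400 J.
Q = ΔU + W = -17400 J.
Net over both steps: W = 10200 J, Q = -22200 J, ΔU = -32400 J.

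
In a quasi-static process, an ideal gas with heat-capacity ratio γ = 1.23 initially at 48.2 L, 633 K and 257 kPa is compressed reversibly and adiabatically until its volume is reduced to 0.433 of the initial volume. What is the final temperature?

Adiabatic: TV^(γ−1) = const ⇒ T₂ = 633×(2.31)^0.230 = 767 K; PV^γ = const ⇒ P₂ = 720 kPa.

767 K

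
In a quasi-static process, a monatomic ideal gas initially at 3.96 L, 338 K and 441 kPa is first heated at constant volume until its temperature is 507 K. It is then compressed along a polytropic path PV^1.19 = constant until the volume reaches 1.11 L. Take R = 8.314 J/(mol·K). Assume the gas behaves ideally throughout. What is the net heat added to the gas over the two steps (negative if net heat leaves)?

n = P₁V₁/(RT₁) = 441×3.96/(8.314×338) = 0.621 mol.
Step 1 — Isochoric: V stays 3.96 L; P/T = const ⇒ T₂ = 507 K, P₂ = 662 kPa.
W = 0 (no volume change).
ΔU = nCvΔT = 0.621×12.5×(507−338) = 1310 J.
Q = ΔU = 1310 J.
State after step 1: P = 662 kPa, V = 3.96 L, T = 507 K.
Step 2 — Polytropic n=1.19: T₂ = T₁(V₁/V₂)^(n−1) = 507×(3.57)^0.19 = 646 K; P₂ = P₁(V₁/V₂)^n = 3010 kPa.
W = (P₁V₁−P₂V₂)/(n−1) = (662×3.96−3010×1.11)/0.19 = -3770 J.
ΔU = nCvΔT = 0.621×12.5×(646−507) = 1070 J.
Q = ΔU + W = -2690 J.
Net over both steps: W = -3770 J, Q = -1380 J, ΔU = 2380 J.

-1380 J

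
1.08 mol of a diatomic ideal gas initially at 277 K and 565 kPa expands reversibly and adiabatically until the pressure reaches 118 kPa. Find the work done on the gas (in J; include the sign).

V₁ = nRT₁/P₁ = 1.08×8.314×277/565 = 4.40 L.
Adiabatic: T₂/T₁ = (P₂/P₁)^((γ−1)/γ) ⇒ T₂ = 277×(0.209)^0.286 = 177 K; V₂ = 13.5 L.
ΔU = nCvΔT = 1.08×20.8×(177−277) = -2240 J.
Q = 0 for an adiabatic process, so W = −ΔU = 2240 J.
Work done on the gas = −W_by = -2240 J.

-2240 J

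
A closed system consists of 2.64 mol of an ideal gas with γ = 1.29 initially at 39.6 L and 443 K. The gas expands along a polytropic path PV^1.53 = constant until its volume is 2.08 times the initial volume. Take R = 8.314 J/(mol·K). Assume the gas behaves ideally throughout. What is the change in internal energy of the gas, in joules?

P₁ = nRT₁/V₁ = 2.64×8.314×443/39.6 = 246 kPa.
Polytropic n=1.53: T₂ = T₁(V₁/V₂)^(n−1) = 443×(0.481)^0.53 = 300 K; P₂ = P₁(V₁/V₂)^n = 80.1 kPa.
For an ideal gas ΔU = nCvΔT with Cv = R/(γ−1) = 28.7 J/(mol·K).
ΔU = 2.64×28.7×(300−443) = -10800 J.

-10800 J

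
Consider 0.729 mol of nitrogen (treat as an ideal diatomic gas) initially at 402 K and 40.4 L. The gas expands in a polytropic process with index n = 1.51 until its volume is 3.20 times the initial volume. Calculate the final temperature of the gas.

P₁ = nRT₁/V₁ = 0.729×8.314×402/40.4 = 60.3 kPa.
Polytropic n=1.51: T₂ = T₁(V₁/V₂)^(n−1) = 402×(0.312)^0.51 = 222 K; P₂ = P₁(V₁/V₂)^n = 10.4 kPa.

222 K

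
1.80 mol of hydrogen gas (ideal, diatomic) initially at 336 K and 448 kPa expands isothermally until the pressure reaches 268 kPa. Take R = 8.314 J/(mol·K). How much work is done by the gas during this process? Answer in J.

2580 J

V₁ = nRT₁/P₁ = 1.80×8.314×336/448 = 11.2 L.
Isothermal: T stays 336 K; PV = const ⇒ V₂ = 18.8 L, P₂ = 268 kPa.
W = nRT ln(V₂/V₁) = 1.80×8.314×336×ln(1.67) = 2580 J.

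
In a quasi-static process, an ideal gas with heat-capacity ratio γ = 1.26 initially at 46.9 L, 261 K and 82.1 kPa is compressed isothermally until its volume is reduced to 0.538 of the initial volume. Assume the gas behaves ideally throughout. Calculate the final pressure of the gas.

153 kPa

Isothermal: T stays 261 K; PV = const ⇒ V₂ = 25.2 L, P₂ = 153 kPa.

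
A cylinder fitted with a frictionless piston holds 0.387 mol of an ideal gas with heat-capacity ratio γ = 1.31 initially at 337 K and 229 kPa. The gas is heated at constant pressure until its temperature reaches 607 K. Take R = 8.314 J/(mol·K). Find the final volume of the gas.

V₁ = nRT₁/P₁ = 0.387×8.314×337/229 = 4.73 L.
Isobaric: P stays 229 kPa; V/T = const ⇒ T₂ = 607 K, V₂ = 8.53 L.

8.53 L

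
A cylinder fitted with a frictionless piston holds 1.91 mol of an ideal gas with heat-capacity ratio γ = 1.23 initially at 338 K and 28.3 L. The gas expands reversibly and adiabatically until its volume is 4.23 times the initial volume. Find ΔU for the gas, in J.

-6590 J

P₁ = nRT₁/V₁ = 1.91×8.314×338/28.3 = 190 kPa.
Adiabatic: TV^(γ−1) = const ⇒ T₂ = 338×(0.236)^0.230 = 243 K; PV^γ = const ⇒ P₂ = 32.2 kPa.
For an ideal gas ΔU = nCvΔT with Cv = R/(γ−1) = 36.1 J/(mol·K).
ΔU = 1.91×36.1×(243−338) = -6590 J.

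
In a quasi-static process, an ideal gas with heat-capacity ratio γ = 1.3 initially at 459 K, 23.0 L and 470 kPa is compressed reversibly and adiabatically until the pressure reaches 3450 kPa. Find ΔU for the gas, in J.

21000 J

n = P₁V₁/(RT₁) = 470×23.0/(8.314×459) = 2.83 mol.
Adiabatic: T₂/T₁ = (P₂/P₁)^((γ−1)/γ) ⇒ T₂ = 459×(7.34)^0.231 = 727 K; V₂ = 4.96 L.
For an ideal gas ΔU = nCvΔT with Cv = R/(γ−1) = 27.7 J/(mol·K).
ΔU = 2.83×27.7×(727−459) = 21000 J.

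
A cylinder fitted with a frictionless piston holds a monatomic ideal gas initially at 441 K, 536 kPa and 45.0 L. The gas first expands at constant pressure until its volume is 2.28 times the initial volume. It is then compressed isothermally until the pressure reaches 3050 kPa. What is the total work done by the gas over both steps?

n = P₁V₁/(RT₁) = 536×45.0/(8.314×441) = 6.58 mol.
Step 1 — Isobaric: P stays 536 kPa; V/T = const ⇒ T₂ = 1010 K, V₂ = 103 L.
W = PΔV = 536×(103−45.0) kPa·L = 30900 J.
ΔU = nCvΔT = 6.58×12.5×(1010−441) = 46300 J.
Q = ΔU + W = nCpΔT = 77200 J.
State after step 1: P = 536 kPa, V = 103 L, T = 1010 K.
Step 2 — Isothermal: T stays 1010 K; PV = const ⇒ V₂ = 18.0 L, P₂ = 3050 kPa.
ΔU = 0 (ideal gas, T constant).
W = nRT ln(V₂/V₁) = 6.58×8.314×1010×ln(0.176) = -95600 J.
Q = ΔU + W = -95600 J.
Net over both steps: W = -64700 J, Q = -18400 J, ΔU = 46300 J.

-64700 J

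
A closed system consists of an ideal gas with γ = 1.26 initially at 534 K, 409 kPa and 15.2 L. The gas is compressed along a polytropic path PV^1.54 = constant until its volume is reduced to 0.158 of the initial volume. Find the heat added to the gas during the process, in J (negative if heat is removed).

21200 J

n = P₁V₁/(RT₁) = 409×15.2/(8.314×534) = 1.40 mol.
Polytropic n=1.54: T₂ = T₁(V₁/V₂)^(n−1) = 534×(6.33)^0.54 = 1450 K; P₂ = P₁(V₁/V₂)^n = 7010 kPa.
W = (P₁V₁−P₂V₂)/(n−1) = (409×15.2−7010×2.40)/0.54 = -19700 J.
ΔU = nCvΔT = 1.40×32.0×(1450−534) = 40900 J.
Q = ΔU + W = 21200 J.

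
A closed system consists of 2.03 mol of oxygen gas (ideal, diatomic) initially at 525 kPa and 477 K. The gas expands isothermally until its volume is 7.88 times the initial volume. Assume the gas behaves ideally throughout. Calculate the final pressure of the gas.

66.6 kPa

V₁ = nRT₁/P₁ = 2.03×8.314×477/525 = 15.3 L.
Isothermal: T stays 477 K; PV = const ⇒ V₂ = 121 L, P₂ = 66.6 kPa.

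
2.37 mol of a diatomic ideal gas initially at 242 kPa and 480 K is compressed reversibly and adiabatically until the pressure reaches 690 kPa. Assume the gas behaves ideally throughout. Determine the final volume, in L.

18.5 L

V₁ = nRT₁/P₁ = 2.37×8.314×480/242 = 39.1 L.
Adiabatic: T₂/T₁ = (P₂/P₁)^((γ−1)/γ) ⇒ T₂ = 480×(2.85)^0.286 = 648 K; V₂ = 18.5 L.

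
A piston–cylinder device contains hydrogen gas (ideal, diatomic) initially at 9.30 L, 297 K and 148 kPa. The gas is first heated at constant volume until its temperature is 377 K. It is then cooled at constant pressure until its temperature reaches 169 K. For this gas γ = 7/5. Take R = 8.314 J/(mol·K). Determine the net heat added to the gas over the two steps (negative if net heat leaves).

-2450 J

n = P₁V₁/(RT₁) = 148×9.30/(8.314×297) = 0.557 mol.
Step 1 — Isochoric: V stays 9.30 L; P/T = const ⇒ T₂ = 377 K, P₂ = 188 kPa.
W = 0 (no volume change).
ΔU = nCvΔT = 0.557×20.8×(377−297) = 927 J.
Q = ΔU = 927 J.
State after step 1: P = 188 kPa, V = 9.30 L, T = 377 K.
Step 2 — Isobaric: P stays 188 kPa; V/T = const ⇒ T₂ = 169 K, V₂ = 4.17 L.
W = PΔV = 188×(4.17−9.30) kPa·L = -964 J.
ΔU = nCvΔT = 0.557×20.8×(169−377) = -2410 J.
Q = ΔU + W = nCpΔT = -3370 J.
Net over both steps: W = -964 J, Q = -2450 J, ΔU = -1480 J.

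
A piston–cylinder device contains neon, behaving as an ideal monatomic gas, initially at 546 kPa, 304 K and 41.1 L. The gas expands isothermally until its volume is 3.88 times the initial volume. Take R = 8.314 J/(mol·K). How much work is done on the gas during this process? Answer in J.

n = P₁V₁/(RT₁) = 546×41.1/(8.314×304) = 8.88 mol.
Isothermal: T stays 304 K; PV = const ⇒ V₂ = 159 L, P₂ = 141 kPa.
W = nRT ln(V₂/V₁) = 8.88×8.314×304×ln(3.88) = 30400 J.
Work done on the gas = −W_by = -30400 J.

-30400 J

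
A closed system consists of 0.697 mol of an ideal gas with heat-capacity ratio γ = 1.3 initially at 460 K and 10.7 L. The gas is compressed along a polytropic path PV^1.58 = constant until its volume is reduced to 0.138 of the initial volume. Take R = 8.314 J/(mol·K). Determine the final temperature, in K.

1450 K

P₁ = nRT₁/V₁ = 0.697×8.314×460/10.7 = 249 kPa.
Polytropic n=1.58: T₂ = T₁(V₁/V₂)^(n−1) = 460×(7.25)^0.58 = 1450 K; P₂ = P₁(V₁/V₂)^n = 5690 kPa.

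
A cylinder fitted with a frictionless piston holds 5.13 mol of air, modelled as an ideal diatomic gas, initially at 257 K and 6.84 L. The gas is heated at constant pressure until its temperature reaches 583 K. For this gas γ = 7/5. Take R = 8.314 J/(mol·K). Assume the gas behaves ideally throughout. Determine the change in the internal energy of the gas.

P₁ = nRT₁/V₁ = 5.13×8.314×257/6.84 = 1600 kPa.
Isobaric: P stays 1600 kPa; V/T = const ⇒ T₂ = 583 K, V₂ = 15.5 L.
For an ideal gas ΔU = nCvΔT with Cv = (5/2)R = 20.8 J/(mol·K).
ΔU = 5.13×20.8×(583−257) = 34800 J.

34800 J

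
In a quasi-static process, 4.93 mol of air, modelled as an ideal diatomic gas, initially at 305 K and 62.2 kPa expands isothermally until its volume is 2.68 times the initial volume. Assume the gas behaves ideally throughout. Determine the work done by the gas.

12300 J

V₁ = nRT₁/P₁ = 4.93×8.314×305/62.2 = 201 L.
Isothermal: T stays 305 K; PV = const ⇒ V₂ = 539 L, P₂ = 23.2 kPa.
W = nRT ln(V₂/V₁) = 4.93×8.314×305×ln(2.68) = 12300 J.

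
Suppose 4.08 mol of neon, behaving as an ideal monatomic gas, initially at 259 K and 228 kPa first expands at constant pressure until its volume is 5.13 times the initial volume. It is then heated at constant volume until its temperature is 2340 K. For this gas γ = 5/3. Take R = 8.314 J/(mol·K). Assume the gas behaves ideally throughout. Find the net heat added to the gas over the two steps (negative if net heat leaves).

V₁ = nRT₁/P₁ = 4.08×8.314×259/228 = 38.5 L.
Step 1 — Isobaric: P stays 228 kPa; V/T = const ⇒ T₂ = 1330 K, V₂ = 198 L.
W = PΔV = 228×(198−38.5) kPa·L = 36300 J.
ΔU = nCvΔT = 4.08×12.5×(1330−259) = 54400 J.
Q = ΔU + W = nCpΔT = 90700 J.
State after step 1: P = 228 kPa, V = 198 L, T = 1330 K.
Step 2 — Isochoric: V stays 198 L; P/T = const ⇒ T₂ = 2340 K, P₂ = 402 kPa.
W = 0 (no volume change).
ΔU = nCvΔT = 4.08×12.5×(2340−1330) = 51500 J.
Q = ΔU = 51500 J.
Net over both steps: W = 36300 J, Q = 142000 J, ΔU = 106000 J.

142000 J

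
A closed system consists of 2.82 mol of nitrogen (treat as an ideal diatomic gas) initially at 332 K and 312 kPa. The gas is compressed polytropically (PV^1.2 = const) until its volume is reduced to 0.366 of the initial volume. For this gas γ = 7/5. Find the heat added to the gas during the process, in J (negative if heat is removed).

V₁ = nRT₁/P₁ = 2.82×8.314×332/312 = 24.9 L.
Polytropic n=1.2: T₂ = T₁(V₁/V₂)^(n−1) = 332×(2.73)^0.20 = 406 K; P₂ = P₁(V₁/V₂)^n = 1040 kPa.
W = (P₁V₁−P₂V₂)/(n−1) = (312×24.9−1040×9.13)/0.20 = -8670 J.
ΔU = nCvΔT = 2.82×20.8×(406−332) = 4330 J.
Q = ΔU + W = -4330 J.

-4330 J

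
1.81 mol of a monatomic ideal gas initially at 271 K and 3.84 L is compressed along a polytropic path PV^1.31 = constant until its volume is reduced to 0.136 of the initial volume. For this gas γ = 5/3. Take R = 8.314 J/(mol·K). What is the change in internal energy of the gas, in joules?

5240 J

P₁ = nRT₁/V₁ = 1.81×8.314×271/3.84 = 1060 kPa.
Polytropic n=1.31: T₂ = T₁(V₁/V₂)^(n−1) = 271×(7.35)^0.31 = 503 K; P₂ = P₁(V₁/V₂)^n = 14500 kPa.
For an ideal gas ΔU = nCvΔT with Cv = (3/2)R = 12.5 J/(mol·K).
ΔU = 1.81×12.5×(503−271) = 5240 J.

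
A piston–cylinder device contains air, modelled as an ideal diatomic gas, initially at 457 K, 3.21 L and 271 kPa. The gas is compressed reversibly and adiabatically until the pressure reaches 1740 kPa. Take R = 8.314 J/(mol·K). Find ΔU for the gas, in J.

n = P₁V₁/(RT₁) = 271×3.21/(8.314×457) = 0.229 mol.
Adiabatic: T₂/T₁ = (P₂/P₁)^((γ−1)/γ) ⇒ T₂ = 457×(6.42)^0.286 = 777 K; V₂ = 0.850 L.
For an ideal gas ΔU = nCvΔT with Cv = (5/2)R = 20.8 J/(mol·K).
ΔU = 0.229×20.8×(777−457) = 1520 J.

1520 J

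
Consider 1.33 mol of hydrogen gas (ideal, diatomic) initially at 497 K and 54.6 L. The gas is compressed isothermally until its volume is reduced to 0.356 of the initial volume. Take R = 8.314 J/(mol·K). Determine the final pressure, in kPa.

P₁ = nRT₁/V₁ = 1.33×8.314×497/54.6 = 101 kPa.
Isothermal: T stays 497 K; PV = const ⇒ V₂ = 19.4 L, P₂ = 283 kPa.

283 kPa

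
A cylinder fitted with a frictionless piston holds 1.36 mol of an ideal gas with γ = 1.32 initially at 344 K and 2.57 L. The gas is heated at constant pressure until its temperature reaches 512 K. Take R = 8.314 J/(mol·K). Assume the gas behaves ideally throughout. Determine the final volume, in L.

P₁ = nRT₁/V₁ = 1.36×8.314×344/2.57 = 1510 kPa.
Isobaric: P stays 1510 kPa; V/T = const ⇒ T₂ = 512 K, V₂ = 3.83 L.

3.83 L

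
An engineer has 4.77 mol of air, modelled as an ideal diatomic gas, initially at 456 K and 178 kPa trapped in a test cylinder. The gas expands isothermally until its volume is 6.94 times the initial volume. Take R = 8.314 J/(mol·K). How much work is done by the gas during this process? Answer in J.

35000 J

V₁ = nRT₁/P₁ = 4.77×8.314×456/178 = 102 L.
Isothermal: T stays 456 K; PV = const ⇒ V₂ = 705 L, P₂ = 25.6 kPa.
W = nRT ln(V₂/V₁) = 4.77×8.314×456×ln(6.94) = 35000 J.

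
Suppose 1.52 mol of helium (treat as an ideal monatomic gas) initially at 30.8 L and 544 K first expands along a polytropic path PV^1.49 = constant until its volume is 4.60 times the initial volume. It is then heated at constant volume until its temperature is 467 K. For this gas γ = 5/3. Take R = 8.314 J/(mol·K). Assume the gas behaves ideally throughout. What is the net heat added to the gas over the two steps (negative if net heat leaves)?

P₁ = nRT₁/V₁ = 1.52×8.314×544/30.8 = 223 kPa.
Step 1 — Polytropic n=1.49: T₂ = T₁(V₁/V₂)^(n−1) = 544×(0.217)^0.49 = 258 K; P₂ = P₁(V₁/V₂)^n = 23.0 kPa.
W = (P₁V₁−P₂V₂)/(n−1) = (223×30.8−23.0×142)/0.49 = 7390 J.
ΔU = nCvΔT = 1.52×12.5×(258−544) = -5430 J.
Q = ΔU + W = 1960 J.
State after step 1: P = 23.0 kPa, V = 142 L, T = 258 K.
Step 2 — Isochoric: V stays 142 L; P/T = const ⇒ T₂ = 467 K, P₂ = 41.7 kPa.
W = 0 (no volume change).
ΔU = nCvΔT = 1.52×12.5×(467−258) = 3970 J.
Q = ΔU = 3970 J.
Net over both steps: W = 7390 J, Q = 5930 J, ΔU = -1460 J.

5930 J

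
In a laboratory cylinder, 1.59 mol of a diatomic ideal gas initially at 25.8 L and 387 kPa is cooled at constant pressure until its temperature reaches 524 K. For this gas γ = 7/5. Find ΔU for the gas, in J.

-7640 J

T₁ = P₁V₁/(nR) = 387×25.8/(1.59×8.314) = 755 K.
Isobaric: P stays 387 kPa; V/T = const ⇒ T₂ = 524 K, V₂ = 17.9 L.
For an ideal gas ΔU = nCvΔT with Cv = (5/2)R = 20.8 J/(mol·K).
ΔU = 1.59×20.8×(524−755) = -7640 J.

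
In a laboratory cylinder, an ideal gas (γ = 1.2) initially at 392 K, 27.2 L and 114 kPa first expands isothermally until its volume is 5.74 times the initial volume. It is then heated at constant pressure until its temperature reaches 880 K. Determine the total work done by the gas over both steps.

n = P₁V₁/(RT₁) = 114×27.2/(8.314×392) = 0.951 mol.
Step 1 — Isothermal: T stays 392 K; PV = const ⇒ V₂ = 156 L, P₂ = 19.9 kPa.
ΔU = 0 (ideal gas, T constant).
W = nRT ln(V₂/V₁) = 0.951×8.314×392×ln(5.74) = 5420 J.
Q = ΔU + W = 5420 J.
State after step 1: P = 19.9 kPa, V = 156 L, T = 392 K.
Step 2 — Isobaric: P stays 19.9 kPa; V/T = const ⇒ T₂ = 880 K, V₂ = 350 L.
W = PΔV = 19.9×(350−156) kPa·L = 3860 J.
ΔU = nCvΔT = 0.951×41.6×(880−392) = 19300 J.
Q = ΔU + W = nCpΔT = 23200 J.
Net over both steps: W = 9280 J, Q = 28600 J, ΔU = 19300 J.

9280 J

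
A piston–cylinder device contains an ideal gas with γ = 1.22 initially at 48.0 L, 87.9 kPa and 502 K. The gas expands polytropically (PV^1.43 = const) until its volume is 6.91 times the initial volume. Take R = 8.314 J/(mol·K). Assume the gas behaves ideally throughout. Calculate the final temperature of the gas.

219 K

Polytropic n=1.43: T₂ = T₁(V₁/V₂)^(n−1) = 502×(0.145)^0.43 = 219 K; P₂ = P₁(V₁/V₂)^n = 5.54 kPa.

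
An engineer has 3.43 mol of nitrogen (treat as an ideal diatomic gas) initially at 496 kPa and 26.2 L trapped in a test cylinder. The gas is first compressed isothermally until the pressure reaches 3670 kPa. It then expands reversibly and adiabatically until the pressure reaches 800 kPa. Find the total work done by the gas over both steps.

-14500 J

T₁ = P₁V₁/(nR) = 496×26.2/(3.43×8.314) = 456 K.
Step 1 — Isothermal: T stays 456 K; PV = const ⇒ V₂ = 3.54 L, P₂ = 3670 kPa.
ΔU = 0 (ideal gas, T constant).
W = nRT ln(V₂/V₁) = 3.43×8.314×456×ln(0.135) = -26000 J.
Q = ΔU + W = -26000 J.
State after step 1: P = 3670 kPa, V = 3.54 L, T = 456 K.
Step 2 — Adiabatic: T₂/T₁ = (P₂/P₁)^((γ−1)/γ) ⇒ T₂ = 456×(0.218)^0.286 = 295 K; V₂ = 10.5 L.
ΔU = nCvΔT = 3.43×20.8×(295−456) = -11500 J.
Q = 0 for an adiabatic process, so W = −ΔU = 11500 J.
Net over both steps: W = -14500 J, Q = -26000 J, ΔU = -11500 J.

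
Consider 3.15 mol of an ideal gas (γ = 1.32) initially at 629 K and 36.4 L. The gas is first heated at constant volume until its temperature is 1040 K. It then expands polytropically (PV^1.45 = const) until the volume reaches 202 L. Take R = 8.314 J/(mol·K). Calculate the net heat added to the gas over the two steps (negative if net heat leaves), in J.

20400 J

P₁ = nRT₁/V₁ = 3.15×8.314×629/36.4 = 453 kPa.
Step 1 — Isochoric: V stays 36.4 L; P/T = const ⇒ T₂ = 1040 K, P₂ = 748 kPa.
W = 0 (no volume change).
ΔU = nCvΔT = 3.15×26.0×(1040−629) = 33600 J.
Q = ΔU = 33600 J.
State after step 1: P = 748 kPa, V = 36.4 L, T = 1040 K.
Step 2 — Polytropic n=1.45: T₂ = T₁(V₁/V₂)^(n−1) = 1040×(0.180)^0.45 = 481 K; P₂ = P₁(V₁/V₂)^n = 62.4 kPa.
W = (P₁V₁−P₂V₂)/(n−1) = (748×36.4−62.4×202)/0.45 = 32500 J.
ΔU = nCvΔT = 3.15×26.0×(481−1040) = -45800 J.
Q = ΔU + W = -13200 J.
Net over both steps: W = 32500 J, Q = 20400 J, ΔU = -12100 J.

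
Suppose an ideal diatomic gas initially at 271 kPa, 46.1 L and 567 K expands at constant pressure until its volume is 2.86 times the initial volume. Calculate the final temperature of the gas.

Isobaric: P stays 271 kPa; V/T = const ⇒ T₂ = 1620 K, V₂ = 132 L.

1620 K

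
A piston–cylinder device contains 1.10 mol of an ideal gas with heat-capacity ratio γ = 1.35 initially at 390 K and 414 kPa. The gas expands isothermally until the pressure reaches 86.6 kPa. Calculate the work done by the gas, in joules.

5580 J

V₁ = nRT₁/P₁ = 1.10×8.314×390/414 = 8.62 L.
Isothermal: T stays 390 K; PV = const ⇒ V₂ = 41.2 L, P₂ = 86.6 kPa.
W = nRT ln(V₂/V₁) = 1.10×8.314×390×ln(4.78) = 5580 J.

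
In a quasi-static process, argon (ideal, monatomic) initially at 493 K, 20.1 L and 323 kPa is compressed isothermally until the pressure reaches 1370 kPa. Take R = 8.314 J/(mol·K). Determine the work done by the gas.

n = P₁V₁/(RT₁) = 323×20.1/(8.314×493) = 1.58 mol.
Isothermal: T stays 493 K; PV = const ⇒ V₂ = 4.74 L, P₂ = 1370 kPa.
W = nRT ln(V₂/V₁) = 1.58×8.314×493×ln(0.236) = -9380 J.

-9380 J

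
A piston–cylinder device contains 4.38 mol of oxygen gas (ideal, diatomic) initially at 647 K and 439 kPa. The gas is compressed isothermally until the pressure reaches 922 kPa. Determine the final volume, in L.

25.6 L

V₁ = nRT₁/P₁ = 4.38×8.314×647/439 = 53.7 L.
Isothermal: T stays 647 K; PV = const ⇒ V₂ = 25.6 L, P₂ = 922 kPa.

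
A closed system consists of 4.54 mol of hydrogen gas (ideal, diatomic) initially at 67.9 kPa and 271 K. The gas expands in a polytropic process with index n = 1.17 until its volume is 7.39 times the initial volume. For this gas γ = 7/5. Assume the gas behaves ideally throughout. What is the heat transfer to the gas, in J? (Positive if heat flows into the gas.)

V₁ = nRT₁/P₁ = 4.54×8.314×271/67.9 = 151 L.
Polytropic n=1.17: T₂ = T₁(V₁/V₂)^(n−1) = 271×(0.135)^0.17 = 193 K; P₂ = P₁(V₁/V₂)^n = 6.54 kPa.
W = (P₁V₁−P₂V₂)/(n−1) = (67.9×151−6.54×1110)/0.17 = 17300 J.
ΔU = nCvΔT = 4.54×20.8×(193−271) = -7370 J.
Q = ΔU + W = 9970 J.

9970 J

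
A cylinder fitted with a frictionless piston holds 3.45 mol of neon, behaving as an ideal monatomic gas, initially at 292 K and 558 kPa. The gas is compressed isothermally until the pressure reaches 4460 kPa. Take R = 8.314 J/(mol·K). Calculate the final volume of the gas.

V₁ = nRT₁/P₁ = 3.45×8.314×292/558 = 15.0 L.
Isothermal: T stays 292 K; PV = const ⇒ V₂ = 1.88 L, P₂ = 4460 kPa.

1.88 L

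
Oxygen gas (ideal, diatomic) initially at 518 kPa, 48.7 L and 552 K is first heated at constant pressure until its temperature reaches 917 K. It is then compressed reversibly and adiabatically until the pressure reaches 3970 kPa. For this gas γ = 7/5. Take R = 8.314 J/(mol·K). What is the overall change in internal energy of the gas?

124000 J

n = P₁V₁/(RT₁) = 518×48.7/(8.314×552) = 5.50 mol.
Step 1 — Isobaric: P stays 518 kPa; V/T = const ⇒ T₂ = 917 K, V₂ = 80.9 L.
W = PΔV = 518×(80.9−48.7) kPa·L = 16700 J.
ΔU = nCvΔT = 5.50×20.8×(917−552) = 41700 J.
Q = ΔU + W = nCpΔT = 58400 J.
State after step 1: P = 518 kPa, V = 80.9 L, T = 917 K.
Step 2 — Adiabatic: T₂/T₁ = (P₂/P₁)^((γ−1)/γ) ⇒ T₂ = 917×(7.66)^0.286 = 1640 K; V₂ = 18.9 L.
ΔU = nCvΔT = 5.50×20.8×(1640−917) = 82700 J.
Q = 0 for an adiabatic process, so W = −ΔU = -82700 J.
Net over both steps: W = -66000 J, Q = 58400 J, ΔU = 124000 J.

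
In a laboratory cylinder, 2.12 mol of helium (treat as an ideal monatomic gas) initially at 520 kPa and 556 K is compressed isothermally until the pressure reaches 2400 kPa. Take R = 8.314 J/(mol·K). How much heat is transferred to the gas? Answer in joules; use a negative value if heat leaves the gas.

-15000 J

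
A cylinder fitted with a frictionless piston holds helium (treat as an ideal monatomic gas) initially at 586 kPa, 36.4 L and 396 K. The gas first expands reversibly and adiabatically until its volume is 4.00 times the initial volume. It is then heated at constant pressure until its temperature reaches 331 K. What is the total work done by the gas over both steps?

n = P₁V₁/(RT₁) = 586×36.4/(8.314×396) = 6.48 mol.
Step 1 — Adiabatic: TV^(γ−1) = const ⇒ T₂ = 396×(0.250)^0.667 = 157 K; PV^γ = const ⇒ P₂ = 58.1 kPa.
ΔU = nCvΔT = 6.48×12.5×(157−396) = -19300 J.
Q = 0 for an adiabatic process, so W = −ΔU = 19300 J.
State after step 1: P = 58.1 kPa, V = 146 L, T = 157 K.
Step 2 — Isobaric: P stays 58.1 kPa; V/T = const ⇒ T₂ = 331 K, V₂ = 307 L.
W = PΔV = 58.1×(307−146) kPa·L = 9360 J.
ΔU = nCvΔT = 6.48×12.5×(331−157) = 14000 J.
Q = ΔU + W = nCpΔT = 23400 J.
Net over both steps: W = 28700 J, Q = 23400 J, ΔU = -5250 J.

28700 J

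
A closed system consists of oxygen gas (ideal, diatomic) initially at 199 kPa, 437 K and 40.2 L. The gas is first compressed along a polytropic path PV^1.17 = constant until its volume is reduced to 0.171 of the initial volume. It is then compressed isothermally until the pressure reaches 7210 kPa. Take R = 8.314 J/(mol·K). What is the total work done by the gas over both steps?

n = P₁V₁/(RT₁) = 199×40.2/(8.314×437) = 2.20 mol.
Step 1 — Polytropic n=1.17: T₂ = T₁(V₁/V₂)^(n−1) = 437×(5.85)^0.17 = 590 K; P₂ = P₁(V₁/V₂)^n = 1570 kPa.
W = (P₁V₁−P₂V₂)/(n−1) = (199×40.2−1570×6.87)/0.17 = -16500 J.
ΔU = nCvΔT = 2.20×20.8×(590−437) = 7000 J.
Q = ΔU + W = -9480 J.
State after step 1: P = 1570 kPa, V = 6.87 L, T = 590 K.
Step 2 — Isothermal: T stays 590 K; PV = const ⇒ V₂ = 1.50 L, P₂ = 7210 kPa.
ΔU = 0 (ideal gas, T constant).
W = nRT ln(V₂/V₁) = 2.20×8.314×590×ln(0.218) = -16500 J.
Q = ΔU + W = -16500 J.
Net over both steps: W = -32900 J, Q = -25900 J, ΔU = 7000 J.

-32900 J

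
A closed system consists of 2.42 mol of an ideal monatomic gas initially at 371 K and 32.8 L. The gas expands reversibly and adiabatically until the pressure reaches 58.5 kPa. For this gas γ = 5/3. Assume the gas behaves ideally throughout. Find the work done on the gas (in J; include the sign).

-4690 J

P₁ = nRT₁/V₁ = 2.42×8.314×371/32.8 = 228 kPa.
Adiabatic: T₂/T₁ = (P₂/P₁)^((γ−1)/γ) ⇒ T₂ = 371×(0.257)^0.400 = 215 K; V₂ = 74.1 L.
ΔU = nCvΔT = 2.42×12.5×(215−371) = -4690 J.
Q = 0 for an adiabatic process, so W = −ΔU = 4690 J.
Work done on the gas = −W_by = -4690 J.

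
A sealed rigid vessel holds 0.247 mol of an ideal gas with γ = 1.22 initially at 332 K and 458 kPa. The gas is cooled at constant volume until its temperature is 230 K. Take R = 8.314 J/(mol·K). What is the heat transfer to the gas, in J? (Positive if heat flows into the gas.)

-952 J

V₁ = nRT₁/P₁ = 0.247×8.314×332/458 = 1.49 L.
Isochoric: V stays 1.49 L; P/T = const ⇒ T₂ = 230 K, P₂ = 317 kPa.
W = 0 (no volume change).
ΔU = nCvΔT = 0.247×37.8×(230−332) = -952 J.
Q = ΔU = -952 J.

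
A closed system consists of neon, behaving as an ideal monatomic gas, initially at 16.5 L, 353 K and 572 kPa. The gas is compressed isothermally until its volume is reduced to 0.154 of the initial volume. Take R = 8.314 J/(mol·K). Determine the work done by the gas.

-17700 J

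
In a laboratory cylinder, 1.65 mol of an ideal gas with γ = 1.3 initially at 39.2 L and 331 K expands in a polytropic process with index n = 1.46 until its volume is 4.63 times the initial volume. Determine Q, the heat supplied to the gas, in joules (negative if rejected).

P₁ = nRT₁/V₁ = 1.65×8.314×331/39.2 = 116 kPa.
Polytropic n=1.46: T₂ = T₁(V₁/V₂)^(n−1) = 331×(0.216)^0.46 = 164 K; P₂ = P₁(V₁/V₂)^n = 12.4 kPa.
W = (P₁V₁−P₂V₂)/(n−1) = (116×39.2−12.4×181)/0.46 = 4990 J.
ΔU = nCvΔT = 1.65×27.7×(164−331) = -7660 J.
Q = ΔU + W = -2660 J.

-2660 J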